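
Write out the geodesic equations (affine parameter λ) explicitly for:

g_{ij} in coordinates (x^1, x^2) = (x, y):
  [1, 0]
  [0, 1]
Geodesic equation: d^2x^k/dλ^2 + Γ^k_{ij} (dx^i/dλ)(dx^j/dλ) = 0.
All Christoffel symbols vanish, so the geodesics are straight lines:
d^2x/dλ^2 = 0
d^2y/dλ^2 = 0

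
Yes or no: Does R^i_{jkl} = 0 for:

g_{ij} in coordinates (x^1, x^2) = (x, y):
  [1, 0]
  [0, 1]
All metric components are constant, so every Christoffel symbol vanishes and R^i_{jkl} = 0.
Yes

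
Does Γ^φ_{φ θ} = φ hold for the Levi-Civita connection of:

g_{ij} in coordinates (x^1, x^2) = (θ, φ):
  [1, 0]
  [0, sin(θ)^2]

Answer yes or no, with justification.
Γ^φ_{φ θ} = (1/2) g^{φφ} (∂_φ g_{φθ} + ∂_θ g_{φφ} - ∂_φ g_{φθ}) = (1/2)(1/sin(θ)^2)((0) + (sin(2*θ)) - (0)) = 1/tan(θ)
This differs from the proposed value φ.
No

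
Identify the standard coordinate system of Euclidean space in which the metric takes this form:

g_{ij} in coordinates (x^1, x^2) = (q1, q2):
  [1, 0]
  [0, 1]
All components are constant and the metric is the identity, i.e. orthonormal rectilinear coordinates.
Cartesian (2D) coordinates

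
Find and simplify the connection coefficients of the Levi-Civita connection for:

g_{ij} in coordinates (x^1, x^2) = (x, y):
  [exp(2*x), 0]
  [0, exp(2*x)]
Using Γ^k_{ij} = (1/2) g^{km} (∂_i g_{mj} + ∂_j g_{mi} - ∂_m g_{ij}); the metric is diagonal, so only the m = k term contributes.
Non-zero symbols (using the symmetry Γ^k_{ij} = Γ^k_{ji}):
Γ^x_{x x} = (1/2) g^{xx} (∂_x g_{xx} + ∂_x g_{xx} - ∂_x g_{xx}) = (1/2)(exp(-2*x))((2*exp(2*x)) + (2*exp(2*x)) - (2*exp(2*x))) = 1
Γ^x_{y y} = (1/2) g^{xx} (∂_y g_{xy} + ∂_y g_{xy} - ∂_x g_{yy}) = (1/2)(exp(-2*x))((0) + (0) - (2*exp(2*x))) = -1
Γ^y_{x y} = (1/2) g^{yy} (∂_x g_{yy} + ∂_y g_{yx} - ∂_y g_{xy}) = (1/2)(exp(-2*x))((2*exp(2*x)) + (0) - (0)) = 1
All other Christoffel symbols are zero.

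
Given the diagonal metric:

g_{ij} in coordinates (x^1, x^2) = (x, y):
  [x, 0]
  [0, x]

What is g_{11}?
With x^1 = x, x^2 = y, g_{11} = g_{xx} is the row-1, column-1 entry of the matrix.
g_{11} = x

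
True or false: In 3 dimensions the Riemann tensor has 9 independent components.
n^2(n^2-1)/12 = 9·8/12 = 6 independent components for n = 3.
False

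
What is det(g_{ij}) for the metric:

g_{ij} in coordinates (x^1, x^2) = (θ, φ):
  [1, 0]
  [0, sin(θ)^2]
For a 2×2 metric: det(g) = g_{11}·g_{22} - g_{12}·g_{21}
= (1)·(sin(θ)^2) - (0)·(0)
= sin(θ)^2 - 0
det(g) = sin(θ)^2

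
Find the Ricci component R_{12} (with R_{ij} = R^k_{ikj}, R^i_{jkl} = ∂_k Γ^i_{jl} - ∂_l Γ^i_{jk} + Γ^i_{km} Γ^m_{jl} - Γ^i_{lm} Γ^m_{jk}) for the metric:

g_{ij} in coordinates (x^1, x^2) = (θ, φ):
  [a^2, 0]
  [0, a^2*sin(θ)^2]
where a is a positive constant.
Non-zero Christoffel symbols (Γ^k_{ij} = Γ^k_{ji}):
Γ^θ_{φ φ} = -sin(2*θ)/2
Γ^φ_{θ φ} = 1/tan(θ)
R^θ_{θ θ φ} = 0 (a repeated index in an antisymmetric pair)
R^φ_{θ φ φ} = 0 (a repeated index in an antisymmetric pair)
R_{θφ} = R^θ_{θ θ φ} + R^φ_{θ φ φ} = (0) + (0) = 0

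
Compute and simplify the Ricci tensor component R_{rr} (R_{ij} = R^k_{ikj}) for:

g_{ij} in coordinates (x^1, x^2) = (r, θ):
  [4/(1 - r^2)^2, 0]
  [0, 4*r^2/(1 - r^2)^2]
Non-zero Christoffel symbols (Γ^k_{ij} = Γ^k_{ji}):
Γ^r_{r r} = 2*r/(1 - r^2)
Γ^r_{θ θ} = (r^3 + r)/(r^2 - 1)
Γ^θ_{r θ} = (-r^2 - 1)/(r^3 - r)
R^r_{r r r} = 0 (a repeated index in an antisymmetric pair)
R^θ_{r θ r} = ∂_θ Γ^θ_{r r} - ∂_r Γ^θ_{r θ} + Γ^θ_{θ m} Γ^m_{r r} - Γ^θ_{r m} Γ^m_{r θ}
  = (0) - ((r^4 + 4*r^2 - 1)/(r^3 - r)^2) + (2*(r^2 + 1)/(r^2 - 1)^2) - ((r^2 + 1)^2/(r^3 - r)^2) = -4/(r^2 - 1)^2
R_{rr} = R^r_{r r r} + R^θ_{r θ r} = (0) + (-4/(r^2 - 1)^2) = -4/(r^2 - 1)^2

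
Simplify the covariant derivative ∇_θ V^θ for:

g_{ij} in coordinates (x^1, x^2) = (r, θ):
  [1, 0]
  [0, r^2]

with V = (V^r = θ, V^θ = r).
Non-zero Christoffel symbols:
Γ^r_{θ θ} = -r
Γ^θ_{r θ} = 1/r
∇_θ V^θ = ∂_θ V^θ + Γ^θ_{θ j} V^j
  = (0) + (1/r)(θ) + (0)(r)
  = θ/r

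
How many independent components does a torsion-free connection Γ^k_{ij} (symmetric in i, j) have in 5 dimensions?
Γ^k_{ij} has n choices for the upper index and n(n+1)/2 independent symmetric lower index pairs.
Total = 5 × 5×6/2 = 5 × 15 = 75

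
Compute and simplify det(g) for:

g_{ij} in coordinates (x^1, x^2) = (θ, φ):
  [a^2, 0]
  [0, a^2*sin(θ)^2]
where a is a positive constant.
For a 2×2 metric: det(g) = g_{11}·g_{22} - g_{12}·g_{21}
= (a^2)·(a^2*sin(θ)^2) - (0)·(0)
= a^4*sin(θ)^2 - 0
det(g) = a^4*sin(θ)^2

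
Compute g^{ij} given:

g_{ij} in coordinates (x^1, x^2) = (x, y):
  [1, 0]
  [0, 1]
The metric is diagonal, so g^{ij} is diagonal with entries 1/g_{ii}: diag(1, 1).
g^{ij}:
  [1, 0]
  [0, 1]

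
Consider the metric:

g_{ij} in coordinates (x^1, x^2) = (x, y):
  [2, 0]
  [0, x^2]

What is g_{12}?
With x^1 = x, x^2 = y, g_{12} = g_{xy} is the row-1, column-2 entry of the matrix.
g_{12} = 0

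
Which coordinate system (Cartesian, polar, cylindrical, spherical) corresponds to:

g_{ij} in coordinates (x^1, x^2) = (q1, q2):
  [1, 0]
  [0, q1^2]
The line element ds^2 = dq1^2 + q1^2 dq2^2 is dr^2 + r^2 dθ^2 with q1 = r, q2 = θ.
polar coordinates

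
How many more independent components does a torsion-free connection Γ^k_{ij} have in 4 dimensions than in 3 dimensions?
Independent components in n dimensions: n × n(n+1)/2 = n^2(n+1)/2.
4D: 4 × 10 = 40
3D: 3 × 6 = 18
Difference = 40 - 18 = 22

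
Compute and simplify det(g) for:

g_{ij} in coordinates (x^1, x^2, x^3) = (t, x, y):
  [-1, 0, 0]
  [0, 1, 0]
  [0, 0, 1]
Diagonal metric: det(g) = g_{11}·g_{22}·g_{33}
= (-1)·(1)·(1)
det(g) = -1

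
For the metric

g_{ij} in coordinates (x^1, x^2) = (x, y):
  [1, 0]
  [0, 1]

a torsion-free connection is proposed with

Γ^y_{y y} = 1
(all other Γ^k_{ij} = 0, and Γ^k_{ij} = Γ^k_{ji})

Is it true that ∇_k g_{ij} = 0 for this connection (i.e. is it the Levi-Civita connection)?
Using ∇_k g_{ij} = ∂_k g_{ij} - Γ^m_{ki} g_{mj} - Γ^m_{kj} g_{im}:
∇_y g_{yy} = (0) - (1) - (1) = -2 ≠ 0
So the connection is not metric compatible (it is not the Levi-Civita connection).
No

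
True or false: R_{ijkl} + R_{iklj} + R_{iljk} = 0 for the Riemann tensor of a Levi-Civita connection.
This is the first (algebraic) Bianchi identity.
True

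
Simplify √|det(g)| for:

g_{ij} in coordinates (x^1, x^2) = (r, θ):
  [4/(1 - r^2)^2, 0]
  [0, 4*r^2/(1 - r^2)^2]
det(g) = 16*r^2/(1 - r^2)^4
√|det(g)| = 4*r/(r^2 - 1)^2
Volume element: dV = 4*r/(r^2 - 1)^2 dr dθ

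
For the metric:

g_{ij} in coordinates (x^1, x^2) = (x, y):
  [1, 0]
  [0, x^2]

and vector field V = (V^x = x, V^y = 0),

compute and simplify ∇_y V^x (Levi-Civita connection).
Non-zero Christoffel symbols:
Γ^x_{y y} = -x
Γ^y_{x y} = 1/x
∇_y V^x = ∂_y V^x + Γ^x_{y j} V^j
  = (0) + (0)(x) + (-x)(0)
  = 0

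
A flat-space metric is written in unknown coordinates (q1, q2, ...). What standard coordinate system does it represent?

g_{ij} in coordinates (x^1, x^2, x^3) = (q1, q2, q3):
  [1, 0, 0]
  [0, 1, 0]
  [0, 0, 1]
All components are constant and the metric is the identity, i.e. orthonormal rectilinear coordinates.
Cartesian (3D) coordinates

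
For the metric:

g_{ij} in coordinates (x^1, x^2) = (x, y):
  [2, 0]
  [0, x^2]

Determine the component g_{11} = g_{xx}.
With x^1 = x, x^2 = y, g_{11} = g_{xx} is the row-1, column-1 entry of the matrix.
g_{11} = 2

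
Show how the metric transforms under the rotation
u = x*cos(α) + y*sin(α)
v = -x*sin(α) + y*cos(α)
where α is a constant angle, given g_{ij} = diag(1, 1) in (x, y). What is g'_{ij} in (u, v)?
Invert the transformation: x = u*cos(α) - v*sin(α), y = u*sin(α) + v*cos(α)
g'_{ij} = (∂x^k/∂x'^i)(∂x^l/∂x'^j) g_{kl}; with g_{kl} = δ_{kl} this is Σ_k (∂x^k/∂x'^i)(∂x^k/∂x'^j).
Jacobian: ∂x/∂u = cos(α), ∂x/∂v = -sin(α), ∂y/∂u = sin(α), ∂y/∂v = cos(α)
g'_{uu} = (cos(α))(cos(α)) + (sin(α))(sin(α)) = 1
g'_{uv} = (cos(α))(-sin(α)) + (sin(α))(cos(α)) = 0
g'_{vv} = (-sin(α))(-sin(α)) + (cos(α))(cos(α)) = 1
g'_{ij} = diag(1, 1)
The Euclidean metric is invariant under rotations.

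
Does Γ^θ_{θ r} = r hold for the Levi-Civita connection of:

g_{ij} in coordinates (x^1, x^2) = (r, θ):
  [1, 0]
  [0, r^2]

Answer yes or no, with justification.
Γ^θ_{θ r} = (1/2) g^{θθ} (∂_θ g_{θr} + ∂_r g_{θθ} - ∂_θ g_{θr}) = (1/2)(1/r^2)((0) + (2*r) - (0)) = 1/r
This differs from the proposed value r.
No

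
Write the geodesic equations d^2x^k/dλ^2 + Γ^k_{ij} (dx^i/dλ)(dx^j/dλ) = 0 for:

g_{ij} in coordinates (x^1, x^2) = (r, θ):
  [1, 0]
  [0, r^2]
Geodesic equation: d^2x^k/dλ^2 + Γ^k_{ij} (dx^i/dλ)(dx^j/dλ) = 0.
Non-zero Christoffel symbols:
Γ^r_{θ θ} = -r
Γ^θ_{r θ} = 1/r
Substituting (the symmetric pair Γ^k_{ij}, Γ^k_{ji} combines into a factor 2):
d^2r/dλ^2 - r (dθ/dλ)^2 = 0
d^2θ/dλ^2 + (2/r) (dr/dλ)(dθ/dλ) = 0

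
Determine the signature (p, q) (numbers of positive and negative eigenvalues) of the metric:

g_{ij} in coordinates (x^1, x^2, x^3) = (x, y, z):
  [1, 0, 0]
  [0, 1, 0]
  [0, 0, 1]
The metric is diagonal, so its eigenvalues are the diagonal entries: 1, 1, 1 (at a generic point, where coordinate-dependent entries are positive).
3 positive, 0 negative.
(3, 0) - Riemannian (positive definite)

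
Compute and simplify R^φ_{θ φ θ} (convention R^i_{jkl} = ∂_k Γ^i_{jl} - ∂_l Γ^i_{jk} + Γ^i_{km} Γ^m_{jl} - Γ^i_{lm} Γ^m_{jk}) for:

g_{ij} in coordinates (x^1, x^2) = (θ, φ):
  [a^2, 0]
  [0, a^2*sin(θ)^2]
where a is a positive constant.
Non-zero Christoffel symbols (Γ^k_{ij} = Γ^k_{ji}):
Γ^θ_{φ φ} = -sin(2*θ)/2
Γ^φ_{θ φ} = 1/tan(θ)
R^φ_{θ φ θ} = ∂_φ Γ^φ_{θ θ} - ∂_θ Γ^φ_{θ φ} + Γ^φ_{φ m} Γ^m_{θ θ} - Γ^φ_{θ m} Γ^m_{θ φ}
  = (0) - (-1/sin(θ)^2) + (0) - (1/tan(θ)^2) = 1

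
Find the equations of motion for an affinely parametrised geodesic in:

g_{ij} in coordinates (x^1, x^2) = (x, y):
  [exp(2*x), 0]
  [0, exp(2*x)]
Geodesic equation: d^2x^k/dλ^2 + Γ^k_{ij} (dx^i/dλ)(dx^j/dλ) = 0.
Non-zero Christoffel symbols:
Γ^x_{x x} = 1
Γ^x_{y y} = -1
Γ^y_{x y} = 1
Substituting (the symmetric pair Γ^k_{ij}, Γ^k_{ji} combines into a factor 2):
d^2x/dλ^2 + (dx/dλ)^2 - (dy/dλ)^2 = 0
d^2y/dλ^2 + 2 (dx/dλ)(dy/dλ) = 0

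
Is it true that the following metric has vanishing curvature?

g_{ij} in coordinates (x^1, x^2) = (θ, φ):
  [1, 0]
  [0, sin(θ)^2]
Non-zero Christoffel symbols:
Γ^θ_{φ φ} = -sin(2*θ)/2
Γ^φ_{θ φ} = 1/tan(θ)
Ricci tensor: R_{θθ} = 1, R_{θφ} = 0, R_{φφ} = sin(θ)^2
The Ricci tensor is non-zero, so the Riemann tensor is non-zero: not flat.
No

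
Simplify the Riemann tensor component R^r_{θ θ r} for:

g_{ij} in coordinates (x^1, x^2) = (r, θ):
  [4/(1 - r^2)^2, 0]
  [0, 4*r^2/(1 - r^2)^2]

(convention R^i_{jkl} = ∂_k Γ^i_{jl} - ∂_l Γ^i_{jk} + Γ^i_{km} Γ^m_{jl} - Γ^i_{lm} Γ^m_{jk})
Non-zero Christoffel symbols (Γ^k_{ij} = Γ^k_{ji}):
Γ^r_{r r} = 2*r/(1 - r^2)
Γ^r_{θ θ} = (r^3 + r)/(r^2 - 1)
Γ^θ_{r θ} = (-r^2 - 1)/(r^3 - r)
R^r_{θ θ r} = ∂_θ Γ^r_{θ r} - ∂_r Γ^r_{θ θ} + Γ^r_{θ m} Γ^m_{θ r} - Γ^r_{r m} Γ^m_{θ θ}
  = (0) - ((r^4 - 4*r^2 - 1)/(r^2 - 1)^2) + (-(r^2 + 1)^2/(r^2 - 1)^2) - (-2*r^2*(r^2 + 1)/(r^2 - 1)^2) = 4*r^2/(r^2 - 1)^2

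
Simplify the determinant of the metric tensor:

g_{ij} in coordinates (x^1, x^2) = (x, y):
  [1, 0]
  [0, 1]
For a 2×2 metric: det(g) = g_{11}·g_{22} - g_{12}·g_{21}
= (1)·(1) - (0)·(0)
= 1 - 0
det(g) = 1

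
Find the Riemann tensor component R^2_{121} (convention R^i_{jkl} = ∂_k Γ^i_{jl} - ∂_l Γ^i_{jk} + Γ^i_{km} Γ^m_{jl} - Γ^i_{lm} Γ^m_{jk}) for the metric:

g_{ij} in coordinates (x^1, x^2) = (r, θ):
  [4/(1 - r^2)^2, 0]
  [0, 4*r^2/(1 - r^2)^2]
Non-zero Christoffel symbols (Γ^k_{ij} = Γ^k_{ji}):
Γ^r_{r r} = 2*r/(1 - r^2)
Γ^r_{θ θ} = (r^3 + r)/(r^2 - 1)
Γ^θ_{r θ} = (-r^2 - 1)/(r^3 - r)
R^θ_{r θ r} = ∂_θ Γ^θ_{r r} - ∂_r Γ^θ_{r θ} + Γ^θ_{θ m} Γ^m_{r r} - Γ^θ_{r m} Γ^m_{r θ}
  = (0) - ((r^4 + 4*r^2 - 1)/(r^3 - r)^2) + (2*(r^2 + 1)/(r^2 - 1)^2) - ((r^2 + 1)^2/(r^3 - r)^2) = -4/(r^2 - 1)^2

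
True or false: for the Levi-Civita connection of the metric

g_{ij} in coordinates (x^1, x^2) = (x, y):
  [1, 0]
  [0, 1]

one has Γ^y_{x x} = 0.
Γ^y_{x x} = (1/2) g^{yy} (∂_x g_{yx} + ∂_x g_{yx} - ∂_y g_{xx}) = (1/2)(1)((0) + (0) - (0)) = 0
This equals the proposed value 0.
True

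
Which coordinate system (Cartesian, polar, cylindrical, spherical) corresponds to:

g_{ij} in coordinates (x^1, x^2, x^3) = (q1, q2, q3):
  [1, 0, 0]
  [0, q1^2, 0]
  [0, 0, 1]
The line element ds^2 = dq1^2 + q1^2 dq2^2 + dq3^2 is dr^2 + r^2 dθ^2 + dz^2 with q1 = r, q2 = θ, q3 = z.
cylindrical coordinates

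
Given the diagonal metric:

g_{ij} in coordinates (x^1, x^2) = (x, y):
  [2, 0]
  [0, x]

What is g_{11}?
With x^1 = x, x^2 = y, g_{11} = g_{xx} is the row-1, column-1 entry of the matrix.
g_{11} = 2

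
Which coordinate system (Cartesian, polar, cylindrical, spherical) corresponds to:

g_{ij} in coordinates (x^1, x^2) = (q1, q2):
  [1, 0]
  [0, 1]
All components are constant and the metric is the identity, i.e. orthonormal rectilinear coordinates.
Cartesian (2D) coordinates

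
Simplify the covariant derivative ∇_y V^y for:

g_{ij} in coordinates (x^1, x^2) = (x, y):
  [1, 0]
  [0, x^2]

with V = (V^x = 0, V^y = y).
Non-zero Christoffel symbols:
Γ^x_{y y} = -x
Γ^y_{x y} = 1/x
∇_y V^y = ∂_y V^y + Γ^y_{y j} V^j
  = (1) + (1/x)(0) + (0)(y)
  = 1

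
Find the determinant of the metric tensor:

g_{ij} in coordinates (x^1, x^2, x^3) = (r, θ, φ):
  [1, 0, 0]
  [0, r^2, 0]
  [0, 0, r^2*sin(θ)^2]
Diagonal metric: det(g) = g_{11}·g_{22}·g_{33}
= (1)·(r^2)·(r^2*sin(θ)^2)
det(g) = r^4*sin(θ)^2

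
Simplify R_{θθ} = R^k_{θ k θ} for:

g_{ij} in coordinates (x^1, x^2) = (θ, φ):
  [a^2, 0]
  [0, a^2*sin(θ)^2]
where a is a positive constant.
Non-zero Christoffel symbols (Γ^k_{ij} = Γ^k_{ji}):
Γ^θ_{φ φ} = -sin(2*θ)/2
Γ^φ_{θ φ} = 1/tan(θ)
R^θ_{θ θ θ} = 0 (a repeated index in an antisymmetric pair)
R^φ_{θ φ θ} = ∂_φ Γ^φ_{θ θ} - ∂_θ Γ^φ_{θ φ} + Γ^φ_{φ m} Γ^m_{θ θ} - Γ^φ_{θ m} Γ^m_{θ φ}
  = (0) - (-1/sin(θ)^2) + (0) - (1/tan(θ)^2) = 1
R_{θθ} = R^θ_{θ θ θ} + R^φ_{θ φ θ} = (0) + (1) = 1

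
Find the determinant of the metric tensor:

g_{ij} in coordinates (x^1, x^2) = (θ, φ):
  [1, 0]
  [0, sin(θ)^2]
For a 2×2 metric: det(g) = g_{11}·g_{22} - g_{12}·g_{21}
= (1)·(sin(θ)^2) - (0)·(0)
= sin(θ)^2 - 0
det(g) = sin(θ)^2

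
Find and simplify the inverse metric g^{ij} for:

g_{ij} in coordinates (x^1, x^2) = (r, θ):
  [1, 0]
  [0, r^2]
The metric is diagonal, so g^{ij} is diagonal with entries 1/g_{ii}: diag(1, 1/(r^2)).
g^{ij}:
  [1, 0]
  [0, 1/r^2]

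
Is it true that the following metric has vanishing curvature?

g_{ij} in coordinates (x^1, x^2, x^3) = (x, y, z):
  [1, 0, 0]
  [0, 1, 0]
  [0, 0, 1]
All metric components are constant, so every Christoffel symbol vanishes and R^i_{jkl} = 0.
Yes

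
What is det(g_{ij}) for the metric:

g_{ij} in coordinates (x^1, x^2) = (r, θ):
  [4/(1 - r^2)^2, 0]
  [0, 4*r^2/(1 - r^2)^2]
For a 2×2 metric: det(g) = g_{11}·g_{22} - g_{12}·g_{21}
= (4/(1 - r^2)^2)·(4*r^2/(1 - r^2)^2) - (0)·(0)
= 16*r^2/(1 - r^2)^4 - 0
det(g) = 16*r^2/(1 - r^2)^4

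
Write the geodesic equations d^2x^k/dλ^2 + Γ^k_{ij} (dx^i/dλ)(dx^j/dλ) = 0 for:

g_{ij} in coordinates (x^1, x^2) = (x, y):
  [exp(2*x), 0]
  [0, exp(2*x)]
Geodesic equation: d^2x^k/dλ^2 + Γ^k_{ij} (dx^i/dλ)(dx^j/dλ) = 0.
Non-zero Christoffel symbols:
Γ^x_{x x} = 1
Γ^x_{y y} = -1
Γ^y_{x y} = 1
Substituting (the symmetric pair Γ^k_{ij}, Γ^k_{ji} combines into a factor 2):
d^2x/dλ^2 + (dx/dλ)^2 - (dy/dλ)^2 = 0
d^2y/dλ^2 + 2 (dx/dλ)(dy/dλ) = 0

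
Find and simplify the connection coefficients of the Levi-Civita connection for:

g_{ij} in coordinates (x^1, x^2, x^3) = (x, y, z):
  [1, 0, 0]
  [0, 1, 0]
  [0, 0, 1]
Using Γ^k_{ij} = (1/2) g^{km} (∂_i g_{mj} + ∂_j g_{mi} - ∂_m g_{ij}); the metric is diagonal, so only the m = k term contributes.
Every metric component is constant, so all ∂_m g_{ij} = 0 and every Christoffel symbol vanishes.
All Christoffel symbols are zero.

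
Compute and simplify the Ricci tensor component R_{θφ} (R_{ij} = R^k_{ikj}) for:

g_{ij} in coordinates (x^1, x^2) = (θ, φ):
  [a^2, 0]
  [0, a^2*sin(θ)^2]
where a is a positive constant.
Non-zero Christoffel symbols (Γ^k_{ij} = Γ^k_{ji}):
Γ^θ_{φ φ} = -sin(2*θ)/2
Γ^φ_{θ φ} = 1/tan(θ)
R^θ_{θ θ φ} = 0 (a repeated index in an antisymmetric pair)
R^φ_{θ φ φ} = 0 (a repeated index in an antisymmetric pair)
R_{θφ} = R^θ_{θ θ φ} + R^φ_{θ φ φ} = (0) + (0) = 0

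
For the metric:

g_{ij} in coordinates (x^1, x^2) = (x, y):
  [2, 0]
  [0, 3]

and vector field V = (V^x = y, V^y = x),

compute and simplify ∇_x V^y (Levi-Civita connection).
All Christoffel symbols are zero.
∇_x V^y = ∂_x V^y + Γ^y_{x j} V^j
  = (1) + (0)(y) + (0)(x)
  = 1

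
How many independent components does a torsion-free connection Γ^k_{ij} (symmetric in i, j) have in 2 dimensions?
Γ^k_{ij} has n choices for the upper index and n(n+1)/2 independent symmetric lower index pairs.
Total = 2 × 2×3/2 = 2 × 3 = 6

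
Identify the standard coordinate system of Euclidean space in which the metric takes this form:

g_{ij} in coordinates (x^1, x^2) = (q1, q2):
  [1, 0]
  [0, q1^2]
The line element ds^2 = dq1^2 + q1^2 dq2^2 is dr^2 + r^2 dθ^2 with q1 = r, q2 = θ.
polar coordinates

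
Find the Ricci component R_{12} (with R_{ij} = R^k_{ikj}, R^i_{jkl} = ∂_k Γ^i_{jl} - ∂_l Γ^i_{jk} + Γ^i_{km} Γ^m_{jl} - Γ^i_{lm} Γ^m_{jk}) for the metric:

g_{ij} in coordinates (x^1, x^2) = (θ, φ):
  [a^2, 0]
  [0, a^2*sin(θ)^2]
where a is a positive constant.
Non-zero Christoffel symbols (Γ^k_{ij} = Γ^k_{ji}):
Γ^θ_{φ φ} = -sin(2*θ)/2
Γ^φ_{θ φ} = 1/tan(θ)
R^θ_{θ θ φ} = 0 (a repeated index in an antisymmetric pair)
R^φ_{θ φ φ} = 0 (a repeated index in an antisymmetric pair)
R_{θφ} = R^θ_{θ θ φ} + R^φ_{θ φ φ} = (0) + (0) = 0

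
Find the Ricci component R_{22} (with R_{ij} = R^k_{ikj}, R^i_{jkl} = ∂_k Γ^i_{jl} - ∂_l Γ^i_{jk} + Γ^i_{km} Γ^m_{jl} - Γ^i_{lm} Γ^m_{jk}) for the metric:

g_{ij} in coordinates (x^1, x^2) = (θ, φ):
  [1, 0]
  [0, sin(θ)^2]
Non-zero Christoffel symbols (Γ^k_{ij} = Γ^k_{ji}):
Γ^θ_{φ φ} = -sin(2*θ)/2
Γ^φ_{θ φ} = 1/tan(θ)
R^θ_{φ θ φ} = ∂_θ Γ^θ_{φ φ} - ∂_φ Γ^θ_{φ θ} + Γ^θ_{θ m} Γ^m_{φ φ} - Γ^θ_{φ m} Γ^m_{φ θ}
  = (-cos(2*θ)) - (0) + (0) - (-cos(θ)^2) = sin(θ)^2
R^φ_{φ φ φ} = 0 (a repeated index in an antisymmetric pair)
R_{φφ} = R^θ_{φ θ φ} + R^φ_{φ φ φ} = (sin(θ)^2) + (0) = sin(θ)^2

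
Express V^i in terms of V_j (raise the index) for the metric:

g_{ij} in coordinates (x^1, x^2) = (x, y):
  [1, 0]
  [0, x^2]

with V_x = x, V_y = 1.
Inverse metric (diagonal): g^{xx} = 1, g^{yy} = 1/x^2
V^i = g^{ij} V_j:
V^x = (1)(x) + (0)(1) = x
V^y = (0)(x) + (1/x^2)(1) = 1/x^2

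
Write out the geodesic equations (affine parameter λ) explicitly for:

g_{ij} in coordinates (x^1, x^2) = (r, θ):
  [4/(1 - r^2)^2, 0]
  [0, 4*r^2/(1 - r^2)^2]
Geodesic equation: d^2x^k/dλ^2 + Γ^k_{ij} (dx^i/dλ)(dx^j/dλ) = 0.
Non-zero Christoffel symbols:
Γ^r_{r r} = 2*r/(1 - r^2)
Γ^r_{θ θ} = (r^3 + r)/(r^2 - 1)
Γ^θ_{r θ} = (-r^2 - 1)/(r^3 - r)
Substituting (the symmetric pair Γ^k_{ij}, Γ^k_{ji} combines into a factor 2):
d^2r/dλ^2 + (2*r/(1 - r^2)) (dr/dλ)^2 + ((r^3 + r)/(r^2 - 1)) (dθ/dλ)^2 = 0
d^2θ/dλ^2 + ((-2*r^2 - 2)/(r^3 - r)) (dr/dλ)(dθ/dλ) = 0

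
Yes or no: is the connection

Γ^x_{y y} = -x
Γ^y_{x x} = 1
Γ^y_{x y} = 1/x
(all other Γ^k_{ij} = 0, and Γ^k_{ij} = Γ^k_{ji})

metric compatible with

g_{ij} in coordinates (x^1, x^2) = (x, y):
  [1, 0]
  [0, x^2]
Using ∇_k g_{ij} = ∂_k g_{ij} - Γ^m_{ki} g_{mj} - Γ^m_{kj} g_{im}:
∇_x g_{xy} = (0) - (x^2) - (0) = -x^2 ≠ 0
So the connection is not metric compatible (it is not the Levi-Civita connection).
No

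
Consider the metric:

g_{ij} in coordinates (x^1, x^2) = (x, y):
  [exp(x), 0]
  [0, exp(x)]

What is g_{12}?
With x^1 = x, x^2 = y, g_{12} = g_{xy} is the row-1, column-2 entry of the matrix.
g_{12} = 0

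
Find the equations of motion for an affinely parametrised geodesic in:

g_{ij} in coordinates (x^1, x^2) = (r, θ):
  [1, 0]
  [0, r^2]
Geodesic equation: d^2x^k/dλ^2 + Γ^k_{ij} (dx^i/dλ)(dx^j/dλ) = 0.
Non-zero Christoffel symbols:
Γ^r_{θ θ} = -r
Γ^θ_{r θ} = 1/r
Substituting (the symmetric pair Γ^k_{ij}, Γ^k_{ji} combines into a factor 2):
d^2r/dλ^2 - r (dθ/dλ)^2 = 0
d^2θ/dλ^2 + (2/r) (dr/dλ)(dθ/dλ) = 0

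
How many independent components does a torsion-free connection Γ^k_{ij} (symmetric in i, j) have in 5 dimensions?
Γ^k_{ij} has n choices for the upper index and n(n+1)/2 independent symmetric lower index pairs.
Total = 5 × 5×6/2 = 5 × 15 = 75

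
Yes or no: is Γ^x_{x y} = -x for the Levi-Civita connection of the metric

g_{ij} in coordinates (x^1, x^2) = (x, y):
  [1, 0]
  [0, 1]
Γ^x_{x y} = (1/2) g^{xx} (∂_x g_{xy} + ∂_y g_{xx} - ∂_x g_{xy}) = (1/2)(1)((0) + (0) - (0)) = 0
This differs from the proposed value -x.
No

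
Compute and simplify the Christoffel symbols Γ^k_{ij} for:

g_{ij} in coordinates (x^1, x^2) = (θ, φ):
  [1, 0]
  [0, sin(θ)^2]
Using Γ^k_{ij} = (1/2) g^{km} (∂_i g_{mj} + ∂_j g_{mi} - ∂_m g_{ij}); the metric is diagonal, so only the m = k term contributes.
Non-zero symbols (using the symmetry Γ^k_{ij} = Γ^k_{ji}):
Γ^θ_{φ φ} = (1/2) g^{θθ} (∂_φ g_{θφ} + ∂_φ g_{θφ} - ∂_θ g_{φφ}) = (1/2)(1)((0) + (0) - (sin(2*θ))) = -sin(2*θ)/2
Γ^φ_{θ φ} = (1/2) g^{φφ} (∂_θ g_{φφ} + ∂_φ g_{φθ} - ∂_φ g_{θφ}) = (1/2)(1/sin(θ)^2)((sin(2*θ)) + (0) - (0)) = 1/tan(θ)
All other Christoffel symbols are zero.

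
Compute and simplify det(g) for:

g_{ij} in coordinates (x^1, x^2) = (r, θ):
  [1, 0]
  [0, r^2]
For a 2×2 metric: det(g) = g_{11}·g_{22} - g_{12}·g_{21}
= (1)·(r^2) - (0)·(0)
= r^2 - 0
det(g) = r^2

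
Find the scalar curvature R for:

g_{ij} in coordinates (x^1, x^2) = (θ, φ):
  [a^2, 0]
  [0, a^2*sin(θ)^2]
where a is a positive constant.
Non-zero Christoffel symbols (Γ^k_{ij} = Γ^k_{ji}):
Γ^θ_{φ φ} = -sin(2*θ)/2
Γ^φ_{θ φ} = 1/tan(θ)
Ricci tensor (R_{ij} = R^k_{ikj}): R_{θθ} = 1, R_{θφ} = 0, R_{φφ} = sin(θ)^2
Inverse metric: g^{θθ} = 1/a^2, g^{φφ} = 1/(a^2*sin(θ)^2)
R = g^{ij} R_{ij} = (1/a^2)(1) + (1/(a^2*sin(θ)^2))(sin(θ)^2) = 2/a^2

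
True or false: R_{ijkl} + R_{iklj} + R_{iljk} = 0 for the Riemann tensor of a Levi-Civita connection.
This is the first (algebraic) Bianchi identity.
True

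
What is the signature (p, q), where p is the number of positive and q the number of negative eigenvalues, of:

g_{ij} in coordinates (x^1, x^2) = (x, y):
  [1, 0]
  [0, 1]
The metric is diagonal, so its eigenvalues are the diagonal entries: 1, 1 (at a generic point, where coordinate-dependent entries are positive).
2 positive, 0 negative.
(2, 0) - Riemannian (positive definite)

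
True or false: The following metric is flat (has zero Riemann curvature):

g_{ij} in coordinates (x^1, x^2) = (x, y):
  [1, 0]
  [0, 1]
All metric components are constant, so every Christoffel symbol vanishes and R^i_{jkl} = 0.
True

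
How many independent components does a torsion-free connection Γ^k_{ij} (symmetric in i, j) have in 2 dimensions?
Γ^k_{ij} has n choices for the upper index and n(n+1)/2 independent symmetric lower index pairs.
Total = 2 × 2×3/2 = 2 × 3 = 6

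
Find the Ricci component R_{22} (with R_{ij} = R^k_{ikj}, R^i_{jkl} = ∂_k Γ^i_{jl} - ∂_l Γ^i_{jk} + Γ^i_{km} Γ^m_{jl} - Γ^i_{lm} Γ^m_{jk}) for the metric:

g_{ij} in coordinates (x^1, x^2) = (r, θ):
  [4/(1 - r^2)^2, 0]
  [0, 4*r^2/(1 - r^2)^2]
Non-zero Christoffel symbols (Γ^k_{ij} = Γ^k_{ji}):
Γ^r_{r r} = 2*r/(1 - r^2)
Γ^r_{θ θ} = (r^3 + r)/(r^2 - 1)
Γ^θ_{r θ} = (-r^2 - 1)/(r^3 - r)
R^r_{θ r θ} = ∂_r Γ^r_{θ θ} - ∂_θ Γ^r_{θ r} + Γ^r_{r m} Γ^m_{θ θ} - Γ^r_{θ m} Γ^m_{θ r}
  = ((r^4 - 4*r^2 - 1)/(r^2 - 1)^2) - (0) + (-2*r^2*(r^2 + 1)/(r^2 - 1)^2) - (-(r^2 + 1)^2/(r^2 - 1)^2) = -4*r^2/(r^2 - 1)^2
R^θ_{θ θ θ} = 0 (a repeated index in an antisymmetric pair)
R_{θθ} = R^r_{θ r θ} + R^θ_{θ θ θ} = (-4*r^2/(r^2 - 1)^2) + (0) = -4*r^2/(r^2 - 1)^2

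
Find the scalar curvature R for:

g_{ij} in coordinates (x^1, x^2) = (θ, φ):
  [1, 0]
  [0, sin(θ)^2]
Non-zero Christoffel symbols (Γ^k_{ij} = Γ^k_{ji}):
Γ^θ_{φ φ} = -sin(2*θ)/2
Γ^φ_{θ φ} = 1/tan(θ)
Ricci tensor (R_{ij} = R^k_{ikj}): R_{θθ} = 1, R_{θφ} = 0, R_{φφ} = sin(θ)^2
Inverse metric: g^{θθ} = 1, g^{φφ} = 1/sin(θ)^2
R = g^{ij} R_{ij} = (1)(1) + (1/sin(θ)^2)(sin(θ)^2) = 2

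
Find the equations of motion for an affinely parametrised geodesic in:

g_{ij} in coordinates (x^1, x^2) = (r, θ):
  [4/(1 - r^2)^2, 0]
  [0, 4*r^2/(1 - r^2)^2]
Geodesic equation: d^2x^k/dλ^2 + Γ^k_{ij} (dx^i/dλ)(dx^j/dλ) = 0.
Non-zero Christoffel symbols:
Γ^r_{r r} = 2*r/(1 - r^2)
Γ^r_{θ θ} = (r^3 + r)/(r^2 - 1)
Γ^θ_{r θ} = (-r^2 - 1)/(r^3 - r)
Substituting (the symmetric pair Γ^k_{ij}, Γ^k_{ji} combines into a factor 2):
d^2r/dλ^2 + (2*r/(1 - r^2)) (dr/dλ)^2 + ((r^3 + r)/(r^2 - 1)) (dθ/dλ)^2 = 0
d^2θ/dλ^2 + ((-2*r^2 - 2)/(r^3 - r)) (dr/dλ)(dθ/dλ) = 0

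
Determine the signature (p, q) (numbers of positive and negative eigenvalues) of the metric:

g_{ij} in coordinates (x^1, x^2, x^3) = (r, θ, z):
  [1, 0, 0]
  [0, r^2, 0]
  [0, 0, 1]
The metric is diagonal, so its eigenvalues are the diagonal entries: 1, r^2, 1 (at a generic point, where coordinate-dependent entries are positive).
3 positive, 0 negative.
(3, 0) - Riemannian (positive definite)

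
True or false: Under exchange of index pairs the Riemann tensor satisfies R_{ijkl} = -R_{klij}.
The pair-exchange symmetry has a plus sign: R_{ijkl} = +R_{klij}.
False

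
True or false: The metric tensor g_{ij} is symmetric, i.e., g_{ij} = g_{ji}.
By definition the metric is a symmetric bilinear form, g_{ij} = g_{ji}.
True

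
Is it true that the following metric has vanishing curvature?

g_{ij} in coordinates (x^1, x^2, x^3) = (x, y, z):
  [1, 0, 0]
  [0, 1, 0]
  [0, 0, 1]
All metric components are constant, so every Christoffel symbol vanishes and R^i_{jkl} = 0.
Yes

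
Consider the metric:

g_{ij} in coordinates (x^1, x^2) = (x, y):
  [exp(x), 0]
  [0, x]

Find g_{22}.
With x^1 = x, x^2 = y, g_{22} = g_{yy} is the row-2, column-2 entry of the matrix.
g_{22} = x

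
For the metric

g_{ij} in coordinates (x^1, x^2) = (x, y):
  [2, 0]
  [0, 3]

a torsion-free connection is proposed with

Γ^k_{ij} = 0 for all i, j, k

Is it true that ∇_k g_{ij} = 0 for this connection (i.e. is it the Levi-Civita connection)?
Using ∇_k g_{ij} = ∂_k g_{ij} - Γ^m_{ki} g_{mj} - Γ^m_{kj} g_{im}:
e.g. ∇_y g_{yy} = (0) - (0) - (0) = 0
Every component ∇_k g_{ij} vanishes: the connection is metric compatible.
Yes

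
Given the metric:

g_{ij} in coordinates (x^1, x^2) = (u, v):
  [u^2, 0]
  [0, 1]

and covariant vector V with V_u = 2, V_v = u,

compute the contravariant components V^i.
Inverse metric (diagonal): g^{uu} = 1/u^2, g^{vv} = 1
V^i = g^{ij} V_j:
V^u = (1/u^2)(2) + (0)(u) = 2/u^2
V^v = (0)(2) + (1)(u) = u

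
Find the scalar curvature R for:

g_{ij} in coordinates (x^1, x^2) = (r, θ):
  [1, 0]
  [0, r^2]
Non-zero Christoffel symbols (Γ^k_{ij} = Γ^k_{ji}):
Γ^r_{θ θ} = -r
Γ^θ_{r θ} = 1/r
Ricci tensor (R_{ij} = R^k_{ikj}): R_{rr} = 0, R_{rθ} = 0, R_{θθ} = 0
Inverse metric: g^{rr} = 1, g^{θθ} = 1/r^2
R = g^{ij} R_{ij} = (1)(0) + (1/r^2)(0) = 0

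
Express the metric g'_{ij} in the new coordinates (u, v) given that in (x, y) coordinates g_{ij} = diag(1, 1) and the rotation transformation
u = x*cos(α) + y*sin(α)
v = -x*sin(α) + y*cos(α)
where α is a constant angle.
Invert the transformation: x = u*cos(α) - v*sin(α), y = u*sin(α) + v*cos(α)
g'_{ij} = (∂x^k/∂x'^i)(∂x^l/∂x'^j) g_{kl}; with g_{kl} = δ_{kl} this is Σ_k (∂x^k/∂x'^i)(∂x^k/∂x'^j).
Jacobian: ∂x/∂u = cos(α), ∂x/∂v = -sin(α), ∂y/∂u = sin(α), ∂y/∂v = cos(α)
g'_{uu} = (cos(α))(cos(α)) + (sin(α))(sin(α)) = 1
g'_{uv} = (cos(α))(-sin(α)) + (sin(α))(cos(α)) = 0
g'_{vv} = (-sin(α))(-sin(α)) + (cos(α))(cos(α)) = 1
g'_{ij} = diag(1, 1)
The Euclidean metric is invariant under rotations.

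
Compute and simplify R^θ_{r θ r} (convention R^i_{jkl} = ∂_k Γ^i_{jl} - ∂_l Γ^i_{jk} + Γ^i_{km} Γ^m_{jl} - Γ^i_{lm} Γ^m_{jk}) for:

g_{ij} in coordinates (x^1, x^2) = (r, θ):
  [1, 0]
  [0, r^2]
Non-zero Christoffel symbols (Γ^k_{ij} = Γ^k_{ji}):
Γ^r_{θ θ} = -r
Γ^θ_{r θ} = 1/r
R^θ_{r θ r} = ∂_θ Γ^θ_{r r} - ∂_r Γ^θ_{r θ} + Γ^θ_{θ m} Γ^m_{r r} - Γ^θ_{r m} Γ^m_{r θ}
  = (0) - (-1/r^2) + (0) - (1/r^2) = 0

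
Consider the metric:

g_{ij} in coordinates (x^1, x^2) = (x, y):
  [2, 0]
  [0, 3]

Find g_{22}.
With x^1 = x, x^2 = y, g_{22} = g_{yy} is the row-2, column-2 entry of the matrix.
g_{22} = 3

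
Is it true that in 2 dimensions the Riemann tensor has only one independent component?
The number of independent components is n^2(n^2-1)/12 = 4·3/12 = 1 for n = 2 (e.g. R_{1212}).
Yes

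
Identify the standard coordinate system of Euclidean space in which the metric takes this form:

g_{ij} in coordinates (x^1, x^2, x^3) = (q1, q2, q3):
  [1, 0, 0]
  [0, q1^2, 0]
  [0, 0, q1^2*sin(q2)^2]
The line element ds^2 = dq1^2 + q1^2 dq2^2 + q1^2 sin(q2)^2 dq3^2 is dr^2 + r^2 dθ^2 + r^2 sin(θ)^2 dφ^2 with q1 = r, q2 = θ, q3 = φ.
spherical coordinates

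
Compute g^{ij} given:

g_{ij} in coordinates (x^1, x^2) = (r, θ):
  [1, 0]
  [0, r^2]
The metric is diagonal, so g^{ij} is diagonal with entries 1/g_{ii}: diag(1, 1/(r^2)).
g^{ij}:
  [1, 0]
  [0, 1/r^2]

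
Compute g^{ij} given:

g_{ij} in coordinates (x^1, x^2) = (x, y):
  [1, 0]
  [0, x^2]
The metric is diagonal, so g^{ij} is diagonal with entries 1/g_{ii}: diag(1, 1/(x^2)).
g^{ij}:
  [1, 0]
  [0, 1/x^2]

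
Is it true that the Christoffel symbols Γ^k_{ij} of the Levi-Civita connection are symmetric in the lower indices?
The Levi-Civita connection is torsion-free, which is exactly Γ^k_{ij} = Γ^k_{ji}.
Yes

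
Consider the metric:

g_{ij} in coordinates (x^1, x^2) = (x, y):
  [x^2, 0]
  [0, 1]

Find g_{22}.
With x^1 = x, x^2 = y, g_{22} = g_{yy} is the row-2, column-2 entry of the matrix.
g_{22} = 1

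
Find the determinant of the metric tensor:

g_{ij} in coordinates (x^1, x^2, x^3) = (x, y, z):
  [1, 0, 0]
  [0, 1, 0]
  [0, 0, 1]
Diagonal metric: det(g) = g_{11}·g_{22}·g_{33}
= (1)·(1)·(1)
det(g) = 1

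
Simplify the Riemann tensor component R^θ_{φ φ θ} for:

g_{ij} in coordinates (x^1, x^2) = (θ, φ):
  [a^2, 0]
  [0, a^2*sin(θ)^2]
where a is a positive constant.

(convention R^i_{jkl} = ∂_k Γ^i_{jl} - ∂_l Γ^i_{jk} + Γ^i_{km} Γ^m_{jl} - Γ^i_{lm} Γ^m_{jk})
Non-zero Christoffel symbols (Γ^k_{ij} = Γ^k_{ji}):
Γ^θ_{φ φ} = -sin(2*θ)/2
Γ^φ_{θ φ} = 1/tan(θ)
R^θ_{φ φ θ} = ∂_φ Γ^θ_{φ θ} - ∂_θ Γ^θ_{φ φ} + Γ^θ_{φ m} Γ^m_{φ θ} - Γ^θ_{θ m} Γ^m_{φ φ}
  = (0) - (-cos(2*θ)) + (-cos(θ)^2) - (0) = -sin(θ)^2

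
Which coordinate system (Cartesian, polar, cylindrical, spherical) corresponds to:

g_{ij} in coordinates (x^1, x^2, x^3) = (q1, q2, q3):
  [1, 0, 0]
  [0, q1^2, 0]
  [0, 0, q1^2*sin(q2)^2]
The line element ds^2 = dq1^2 + q1^2 dq2^2 + q1^2 sin(q2)^2 dq3^2 is dr^2 + r^2 dθ^2 + r^2 sin(θ)^2 dφ^2 with q1 = r, q2 = θ, q3 = φ.
spherical coordinates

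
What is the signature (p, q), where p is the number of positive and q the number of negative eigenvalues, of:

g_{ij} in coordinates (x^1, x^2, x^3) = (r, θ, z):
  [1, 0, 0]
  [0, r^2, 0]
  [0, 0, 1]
The metric is diagonal, so its eigenvalues are the diagonal entries: 1, r^2, 1 (at a generic point, where coordinate-dependent entries are positive).
3 positive, 0 negative.
(3, 0) - Riemannian (positive definite)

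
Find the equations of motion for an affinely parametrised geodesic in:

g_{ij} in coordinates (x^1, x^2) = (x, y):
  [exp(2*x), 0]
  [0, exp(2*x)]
Geodesic equation: d^2x^k/dλ^2 + Γ^k_{ij} (dx^i/dλ)(dx^j/dλ) = 0.
Non-zero Christoffel symbols:
Γ^x_{x x} = 1
Γ^x_{y y} = -1
Γ^y_{x y} = 1
Substituting (the symmetric pair Γ^k_{ij}, Γ^k_{ji} combines into a factor 2):
d^2x/dλ^2 + (dx/dλ)^2 - (dy/dλ)^2 = 0
d^2y/dλ^2 + 2 (dx/dλ)(dy/dλ) = 0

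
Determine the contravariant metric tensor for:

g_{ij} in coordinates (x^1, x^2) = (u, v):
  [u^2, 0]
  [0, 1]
The metric is diagonal, so g^{ij} is diagonal with entries 1/g_{ii}: diag(1/(u^2), 1).
g^{ij}:
  [1/u^2, 0]
  [0, 1]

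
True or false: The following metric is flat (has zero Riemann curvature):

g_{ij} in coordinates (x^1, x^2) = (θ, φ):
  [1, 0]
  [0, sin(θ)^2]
Non-zero Christoffel symbols:
Γ^θ_{φ φ} = -sin(2*θ)/2
Γ^φ_{θ φ} = 1/tan(θ)
Ricci tensor: R_{θθ} = 1, R_{θφ} = 0, R_{φφ} = sin(θ)^2
The Ricci tensor is non-zero, so the Riemann tensor is non-zero: not flat.
False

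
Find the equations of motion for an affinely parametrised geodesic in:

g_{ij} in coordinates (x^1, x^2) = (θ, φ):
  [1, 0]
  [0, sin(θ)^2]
Geodesic equation: d^2x^k/dλ^2 + Γ^k_{ij} (dx^i/dλ)(dx^j/dλ) = 0.
Non-zero Christoffel symbols:
Γ^θ_{φ φ} = -sin(2*θ)/2
Γ^φ_{θ φ} = 1/tan(θ)
Substituting (the symmetric pair Γ^k_{ij}, Γ^k_{ji} combines into a factor 2):
d^2θ/dλ^2 - (sin(2*θ)/2) (dφ/dλ)^2 = 0
d^2φ/dλ^2 + (2/tan(θ)) (dθ/dλ)(dφ/dλ) = 0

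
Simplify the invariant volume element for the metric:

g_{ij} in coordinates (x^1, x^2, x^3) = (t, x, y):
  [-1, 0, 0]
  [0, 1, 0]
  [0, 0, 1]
det(g) = -1
√|det(g)| = 1
Volume element: dV = 1 dt dx dy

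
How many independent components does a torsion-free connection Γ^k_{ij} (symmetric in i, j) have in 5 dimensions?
Γ^k_{ij} has n choices for the upper index and n(n+1)/2 independent symmetric lower index pairs.
Total = 5 × 5×6/2 = 5 × 15 = 75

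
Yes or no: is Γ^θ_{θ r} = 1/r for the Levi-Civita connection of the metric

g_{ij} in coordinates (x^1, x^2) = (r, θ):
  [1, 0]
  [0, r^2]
Γ^θ_{θ r} = (1/2) g^{θθ} (∂_θ g_{θr} + ∂_r g_{θθ} - ∂_θ g_{θr}) = (1/2)(1/r^2)((0) + (2*r) - (0)) = 1/r
This equals the proposed value 1/r.
Yes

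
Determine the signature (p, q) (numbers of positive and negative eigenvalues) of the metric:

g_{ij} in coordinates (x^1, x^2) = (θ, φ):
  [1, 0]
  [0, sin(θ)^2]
The metric is diagonal, so its eigenvalues are the diagonal entries: 1, sin(θ)^2 (at a generic point, where coordinate-dependent entries are positive).
2 positive, 0 negative.
(2, 0) - Riemannian (positive definite)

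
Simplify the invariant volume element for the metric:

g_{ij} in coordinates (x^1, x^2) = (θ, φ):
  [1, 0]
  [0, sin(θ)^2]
det(g) = sin(θ)^2
√|det(g)| = sin(θ) (taking 0 < θ < π so that |sin(θ)| = sin(θ))
Volume element: dV = sin(θ) dθ dφ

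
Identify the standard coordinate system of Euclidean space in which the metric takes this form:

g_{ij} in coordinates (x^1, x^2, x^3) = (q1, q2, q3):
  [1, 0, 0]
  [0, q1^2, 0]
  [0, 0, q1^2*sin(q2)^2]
The line element ds^2 = dq1^2 + q1^2 dq2^2 + q1^2 sin(q2)^2 dq3^2 is dr^2 + r^2 dθ^2 + r^2 sin(θ)^2 dφ^2 with q1 = r, q2 = θ, q3 = φ.
spherical coordinates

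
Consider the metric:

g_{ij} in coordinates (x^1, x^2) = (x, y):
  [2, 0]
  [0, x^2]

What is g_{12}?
With x^1 = x, x^2 = y, g_{12} = g_{xy} is the row-1, column-2 entry of the matrix.
g_{12} = 0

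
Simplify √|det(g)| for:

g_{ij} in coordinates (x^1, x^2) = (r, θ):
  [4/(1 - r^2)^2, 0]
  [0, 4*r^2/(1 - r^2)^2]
det(g) = 16*r^2/(1 - r^2)^4
√|det(g)| = 4*r/(r^2 - 1)^2
Volume element: dV = 4*r/(r^2 - 1)^2 dr dθ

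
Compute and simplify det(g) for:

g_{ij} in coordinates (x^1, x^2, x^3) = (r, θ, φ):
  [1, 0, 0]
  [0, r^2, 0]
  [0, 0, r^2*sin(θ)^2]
Diagonal metric: det(g) = g_{11}·g_{22}·g_{33}
= (1)·(r^2)·(r^2*sin(θ)^2)
det(g) = r^4*sin(θ)^2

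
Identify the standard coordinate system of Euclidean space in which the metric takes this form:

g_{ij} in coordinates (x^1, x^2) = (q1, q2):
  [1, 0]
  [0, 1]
All components are constant and the metric is the identity, i.e. orthonormal rectilinear coordinates.
Cartesian (2D) coordinates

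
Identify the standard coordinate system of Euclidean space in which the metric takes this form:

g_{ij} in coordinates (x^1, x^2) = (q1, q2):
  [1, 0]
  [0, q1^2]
The line element ds^2 = dq1^2 + q1^2 dq2^2 is dr^2 + r^2 dθ^2 with q1 = r, q2 = θ.
polar coordinates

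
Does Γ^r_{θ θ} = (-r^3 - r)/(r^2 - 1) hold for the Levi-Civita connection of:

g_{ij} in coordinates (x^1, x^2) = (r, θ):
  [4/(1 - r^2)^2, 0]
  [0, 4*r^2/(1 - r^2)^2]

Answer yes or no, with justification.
Γ^r_{θ θ} = (1/2) g^{rr} (∂_θ g_{rθ} + ∂_θ g_{rθ} - ∂_r g_{θθ}) = (1/2)((1 - r^2)^2/4)((0) + (0) - (-8*(r^3 + r)/(r^2 - 1)^3)) = (r^3 + r)/(r^2 - 1)
This differs from the proposed value (-r^3 - r)/(r^2 - 1).
No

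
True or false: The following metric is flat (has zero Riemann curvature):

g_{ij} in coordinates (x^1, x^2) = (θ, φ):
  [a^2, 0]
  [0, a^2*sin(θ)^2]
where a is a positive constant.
Non-zero Christoffel symbols:
Γ^θ_{φ φ} = -sin(2*θ)/2
Γ^φ_{θ φ} = 1/tan(θ)
Ricci tensor: R_{θθ} = 1, R_{θφ} = 0, R_{φφ} = sin(θ)^2
The Ricci tensor is non-zero, so the Riemann tensor is non-zero: not flat.
False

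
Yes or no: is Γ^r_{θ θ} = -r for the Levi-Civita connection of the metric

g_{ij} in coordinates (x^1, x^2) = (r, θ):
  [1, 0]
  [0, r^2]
Γ^r_{θ θ} = (1/2) g^{rr} (∂_θ g_{rθ} + ∂_θ g_{rθ} - ∂_r g_{θθ}) = (1/2)(1)((0) + (0) - (2*r)) = -r
This equals the proposed value -r.
Yes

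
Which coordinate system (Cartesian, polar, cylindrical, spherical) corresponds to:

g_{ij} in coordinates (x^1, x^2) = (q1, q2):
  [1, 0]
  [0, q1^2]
The line element ds^2 = dq1^2 + q1^2 dq2^2 is dr^2 + r^2 dθ^2 with q1 = r, q2 = θ.
polar coordinates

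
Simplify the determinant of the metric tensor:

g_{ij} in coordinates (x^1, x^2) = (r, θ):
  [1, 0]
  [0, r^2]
For a 2×2 metric: det(g) = g_{11}·g_{22} - g_{12}·g_{21}
= (1)·(r^2) - (0)·(0)
= r^2 - 0
det(g) = r^2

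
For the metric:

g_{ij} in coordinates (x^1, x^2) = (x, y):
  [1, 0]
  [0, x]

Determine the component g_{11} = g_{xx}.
With x^1 = x, x^2 = y, g_{11} = g_{xx} is the row-1, column-1 entry of the matrix.
g_{11} = 1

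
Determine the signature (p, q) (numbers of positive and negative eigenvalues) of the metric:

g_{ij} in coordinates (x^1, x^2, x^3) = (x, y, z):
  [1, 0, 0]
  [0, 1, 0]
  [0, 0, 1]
The metric is diagonal, so its eigenvalues are the diagonal entries: 1, 1, 1 (at a generic point, where coordinate-dependent entries are positive).
3 positive, 0 negative.
(3, 0) - Riemannian (positive definite)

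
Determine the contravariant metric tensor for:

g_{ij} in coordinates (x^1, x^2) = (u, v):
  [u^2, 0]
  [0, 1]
The metric is diagonal, so g^{ij} is diagonal with entries 1/g_{ii}: diag(1/(u^2), 1).
g^{ij}:
  [1/u^2, 0]
  [0, 1]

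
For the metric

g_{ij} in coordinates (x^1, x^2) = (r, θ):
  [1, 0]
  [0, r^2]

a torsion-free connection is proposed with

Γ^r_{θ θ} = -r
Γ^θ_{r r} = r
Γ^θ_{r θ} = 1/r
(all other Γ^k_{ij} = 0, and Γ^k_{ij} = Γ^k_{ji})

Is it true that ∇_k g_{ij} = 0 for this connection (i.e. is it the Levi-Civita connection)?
Using ∇_k g_{ij} = ∂_k g_{ij} - Γ^m_{ki} g_{mj} - Γ^m_{kj} g_{im}:
∇_r g_{rθ} = (0) - (r^3) - (0) = -r^3 ≠ 0
So the connection is not metric compatible (it is not the Levi-Civita connection).
No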